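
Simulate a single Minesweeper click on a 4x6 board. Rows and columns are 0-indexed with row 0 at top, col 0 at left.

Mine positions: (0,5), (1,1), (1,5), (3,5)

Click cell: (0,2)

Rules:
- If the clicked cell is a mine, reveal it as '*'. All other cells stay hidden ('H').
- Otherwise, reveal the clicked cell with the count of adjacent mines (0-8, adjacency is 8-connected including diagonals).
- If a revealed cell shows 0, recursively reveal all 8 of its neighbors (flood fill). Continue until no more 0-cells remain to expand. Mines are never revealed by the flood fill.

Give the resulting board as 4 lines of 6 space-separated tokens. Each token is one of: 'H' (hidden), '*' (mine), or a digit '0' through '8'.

H H 1 H H H
H H H H H H
H H H H H H
H H H H H H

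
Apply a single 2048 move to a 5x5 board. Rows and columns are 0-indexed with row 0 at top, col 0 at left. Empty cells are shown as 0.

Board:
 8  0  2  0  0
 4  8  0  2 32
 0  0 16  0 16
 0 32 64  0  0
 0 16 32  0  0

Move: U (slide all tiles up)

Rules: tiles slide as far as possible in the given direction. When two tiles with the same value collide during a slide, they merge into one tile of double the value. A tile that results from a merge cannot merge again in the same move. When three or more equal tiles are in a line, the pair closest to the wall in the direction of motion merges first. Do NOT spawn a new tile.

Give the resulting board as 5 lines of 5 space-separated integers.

Slide up:
col 0: [8, 4, 0, 0, 0] -> [8, 4, 0, 0, 0]
col 1: [0, 8, 0, 32, 16] -> [8, 32, 16, 0, 0]
col 2: [2, 0, 16, 64, 32] -> [2, 16, 64, 32, 0]
col 3: [0, 2, 0, 0, 0] -> [2, 0, 0, 0, 0]
col 4: [0, 32, 16, 0, 0] -> [32, 16, 0, 0, 0]

Answer:  8  8  2  2 32
 4 32 16  0 16
 0 16 64  0  0
 0  0 32  0  0
 0  0  0  0  0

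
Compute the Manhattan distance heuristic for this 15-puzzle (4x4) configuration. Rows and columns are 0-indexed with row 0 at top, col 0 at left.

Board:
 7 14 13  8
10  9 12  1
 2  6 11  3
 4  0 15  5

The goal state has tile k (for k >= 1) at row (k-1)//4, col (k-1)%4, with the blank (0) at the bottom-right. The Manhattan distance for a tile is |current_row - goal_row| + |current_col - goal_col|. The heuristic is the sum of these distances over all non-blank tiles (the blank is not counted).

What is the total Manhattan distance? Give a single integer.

Tile 7: (0,0)->(1,2) = 3
Tile 14: (0,1)->(3,1) = 3
Tile 13: (0,2)->(3,0) = 5
Tile 8: (0,3)->(1,3) = 1
Tile 10: (1,0)->(2,1) = 2
Tile 9: (1,1)->(2,0) = 2
Tile 12: (1,2)->(2,3) = 2
Tile 1: (1,3)->(0,0) = 4
Tile 2: (2,0)->(0,1) = 3
Tile 6: (2,1)->(1,1) = 1
Tile 11: (2,2)->(2,2) = 0
Tile 3: (2,3)->(0,2) = 3
Tile 4: (3,0)->(0,3) = 6
Tile 15: (3,2)->(3,2) = 0
Tile 5: (3,3)->(1,0) = 5
Sum: 3 + 3 + 5 + 1 + 2 + 2 + 2 + 4 + 3 + 1 + 0 + 3 + 6 + 0 + 5 = 40

Answer: 40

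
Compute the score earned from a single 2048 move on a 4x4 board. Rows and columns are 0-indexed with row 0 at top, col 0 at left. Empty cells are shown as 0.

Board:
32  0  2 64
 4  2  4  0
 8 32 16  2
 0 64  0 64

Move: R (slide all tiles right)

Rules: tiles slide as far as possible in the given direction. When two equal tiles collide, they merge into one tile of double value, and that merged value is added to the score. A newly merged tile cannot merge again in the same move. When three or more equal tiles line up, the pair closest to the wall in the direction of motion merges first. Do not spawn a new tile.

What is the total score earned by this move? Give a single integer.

Answer: 128

Derivation:
Slide right:
row 0: [32, 0, 2, 64] -> [0, 32, 2, 64]  score +0 (running 0)
row 1: [4, 2, 4, 0] -> [0, 4, 2, 4]  score +0 (running 0)
row 2: [8, 32, 16, 2] -> [8, 32, 16, 2]  score +0 (running 0)
row 3: [0, 64, 0, 64] -> [0, 0, 0, 128]  score +128 (running 128)
Board after move:
  0  32   2  64
  0   4   2   4
  8  32  16   2
  0   0   0 128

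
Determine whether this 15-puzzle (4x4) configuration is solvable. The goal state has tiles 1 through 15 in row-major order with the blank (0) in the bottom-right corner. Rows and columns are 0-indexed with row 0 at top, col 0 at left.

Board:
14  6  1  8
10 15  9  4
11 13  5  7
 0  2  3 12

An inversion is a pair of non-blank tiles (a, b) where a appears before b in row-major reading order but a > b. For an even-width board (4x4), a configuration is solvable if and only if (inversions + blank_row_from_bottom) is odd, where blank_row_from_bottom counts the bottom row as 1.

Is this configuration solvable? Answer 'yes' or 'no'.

Inversions: 58
Blank is in row 3 (0-indexed from top), which is row 1 counting from the bottom (bottom = 1).
58 + 1 = 59, which is odd, so the puzzle is solvable.

Answer: yes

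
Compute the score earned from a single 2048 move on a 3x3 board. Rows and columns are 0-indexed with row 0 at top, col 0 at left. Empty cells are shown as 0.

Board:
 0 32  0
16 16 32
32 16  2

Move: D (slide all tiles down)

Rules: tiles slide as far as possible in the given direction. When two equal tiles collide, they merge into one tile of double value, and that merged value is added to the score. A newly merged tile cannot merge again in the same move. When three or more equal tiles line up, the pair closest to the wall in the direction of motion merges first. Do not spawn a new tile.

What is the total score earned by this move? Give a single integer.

Slide down:
col 0: [0, 16, 32] -> [0, 16, 32]  score +0 (running 0)
col 1: [32, 16, 16] -> [0, 32, 32]  score +32 (running 32)
col 2: [0, 32, 2] -> [0, 32, 2]  score +0 (running 32)
Board after move:
 0  0  0
16 32 32
32 32  2

Answer: 32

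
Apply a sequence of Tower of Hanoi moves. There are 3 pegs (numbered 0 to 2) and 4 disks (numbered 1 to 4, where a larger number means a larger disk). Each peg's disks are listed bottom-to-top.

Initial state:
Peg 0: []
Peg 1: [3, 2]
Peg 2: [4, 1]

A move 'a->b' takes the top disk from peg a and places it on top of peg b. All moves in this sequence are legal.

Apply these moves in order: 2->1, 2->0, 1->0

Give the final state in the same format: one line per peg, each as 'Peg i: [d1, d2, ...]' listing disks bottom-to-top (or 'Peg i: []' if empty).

After move 1 (2->1):
Peg 0: []
Peg 1: [3, 2, 1]
Peg 2: [4]

After move 2 (2->0):
Peg 0: [4]
Peg 1: [3, 2, 1]
Peg 2: []

After move 3 (1->0):
Peg 0: [4, 1]
Peg 1: [3, 2]
Peg 2: []

Answer: Peg 0: [4, 1]
Peg 1: [3, 2]
Peg 2: []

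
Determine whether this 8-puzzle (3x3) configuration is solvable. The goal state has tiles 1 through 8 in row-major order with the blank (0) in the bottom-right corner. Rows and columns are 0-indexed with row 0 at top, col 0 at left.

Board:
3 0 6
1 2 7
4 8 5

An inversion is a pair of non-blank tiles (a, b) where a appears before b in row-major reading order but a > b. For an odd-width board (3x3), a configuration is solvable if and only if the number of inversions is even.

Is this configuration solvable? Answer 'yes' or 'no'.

Inversions (pairs i<j in row-major order where tile[i] > tile[j] > 0): 9
9 is odd, so the puzzle is not solvable.

Answer: no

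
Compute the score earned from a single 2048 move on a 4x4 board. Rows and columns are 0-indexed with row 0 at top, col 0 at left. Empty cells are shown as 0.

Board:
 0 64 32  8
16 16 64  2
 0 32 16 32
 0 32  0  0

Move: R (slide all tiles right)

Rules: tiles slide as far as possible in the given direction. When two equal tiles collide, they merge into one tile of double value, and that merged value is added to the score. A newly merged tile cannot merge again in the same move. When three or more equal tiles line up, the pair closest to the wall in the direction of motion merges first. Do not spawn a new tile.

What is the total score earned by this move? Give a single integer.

Slide right:
row 0: [0, 64, 32, 8] -> [0, 64, 32, 8]  score +0 (running 0)
row 1: [16, 16, 64, 2] -> [0, 32, 64, 2]  score +32 (running 32)
row 2: [0, 32, 16, 32] -> [0, 32, 16, 32]  score +0 (running 32)
row 3: [0, 32, 0, 0] -> [0, 0, 0, 32]  score +0 (running 32)
Board after move:
 0 64 32  8
 0 32 64  2
 0 32 16 32
 0  0  0 32

Answer: 32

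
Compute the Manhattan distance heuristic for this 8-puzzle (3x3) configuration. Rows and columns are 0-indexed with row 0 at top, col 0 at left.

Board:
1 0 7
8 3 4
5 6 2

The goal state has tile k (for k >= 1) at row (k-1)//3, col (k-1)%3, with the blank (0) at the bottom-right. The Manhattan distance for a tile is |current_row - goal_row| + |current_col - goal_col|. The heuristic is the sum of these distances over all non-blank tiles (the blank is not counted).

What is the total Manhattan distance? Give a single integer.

Tile 1: (0,0)->(0,0) = 0
Tile 7: (0,2)->(2,0) = 4
Tile 8: (1,0)->(2,1) = 2
Tile 3: (1,1)->(0,2) = 2
Tile 4: (1,2)->(1,0) = 2
Tile 5: (2,0)->(1,1) = 2
Tile 6: (2,1)->(1,2) = 2
Tile 2: (2,2)->(0,1) = 3
Sum: 0 + 4 + 2 + 2 + 2 + 2 + 2 + 3 = 17

Answer: 17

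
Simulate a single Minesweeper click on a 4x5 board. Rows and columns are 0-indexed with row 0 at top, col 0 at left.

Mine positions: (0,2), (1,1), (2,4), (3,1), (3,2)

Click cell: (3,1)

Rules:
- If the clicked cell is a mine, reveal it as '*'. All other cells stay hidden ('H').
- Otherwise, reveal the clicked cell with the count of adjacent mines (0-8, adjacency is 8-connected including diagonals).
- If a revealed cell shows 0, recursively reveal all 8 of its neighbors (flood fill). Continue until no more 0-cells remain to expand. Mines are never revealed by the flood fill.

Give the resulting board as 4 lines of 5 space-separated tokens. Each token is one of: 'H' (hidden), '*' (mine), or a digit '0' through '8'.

H H H H H
H H H H H
H H H H H
H * H H H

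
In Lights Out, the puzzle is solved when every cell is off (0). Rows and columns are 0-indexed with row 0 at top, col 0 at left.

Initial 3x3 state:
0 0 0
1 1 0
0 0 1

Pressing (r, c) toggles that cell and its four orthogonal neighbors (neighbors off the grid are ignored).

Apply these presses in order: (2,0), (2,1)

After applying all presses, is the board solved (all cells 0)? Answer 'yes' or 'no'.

After press 1 at (2,0):
0 0 0
0 1 0
1 1 1

After press 2 at (2,1):
0 0 0
0 0 0
0 0 0

Lights still on: 0

Answer: yes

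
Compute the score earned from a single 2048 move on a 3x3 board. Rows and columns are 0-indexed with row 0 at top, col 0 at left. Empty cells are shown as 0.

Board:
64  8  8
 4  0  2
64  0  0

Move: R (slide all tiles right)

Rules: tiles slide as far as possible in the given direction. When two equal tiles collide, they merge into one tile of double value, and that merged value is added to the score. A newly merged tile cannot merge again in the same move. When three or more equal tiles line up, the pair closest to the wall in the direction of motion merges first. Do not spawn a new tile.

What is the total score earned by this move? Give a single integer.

Answer: 16

Derivation:
Slide right:
row 0: [64, 8, 8] -> [0, 64, 16]  score +16 (running 16)
row 1: [4, 0, 2] -> [0, 4, 2]  score +0 (running 16)
row 2: [64, 0, 0] -> [0, 0, 64]  score +0 (running 16)
Board after move:
 0 64 16
 0  4  2
 0  0 64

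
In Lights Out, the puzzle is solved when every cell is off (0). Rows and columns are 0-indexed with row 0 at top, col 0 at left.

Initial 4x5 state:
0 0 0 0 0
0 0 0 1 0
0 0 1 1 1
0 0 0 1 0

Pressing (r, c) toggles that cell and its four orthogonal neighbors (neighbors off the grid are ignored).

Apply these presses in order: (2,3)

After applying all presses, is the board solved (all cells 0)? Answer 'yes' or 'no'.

After press 1 at (2,3):
0 0 0 0 0
0 0 0 0 0
0 0 0 0 0
0 0 0 0 0

Lights still on: 0

Answer: yes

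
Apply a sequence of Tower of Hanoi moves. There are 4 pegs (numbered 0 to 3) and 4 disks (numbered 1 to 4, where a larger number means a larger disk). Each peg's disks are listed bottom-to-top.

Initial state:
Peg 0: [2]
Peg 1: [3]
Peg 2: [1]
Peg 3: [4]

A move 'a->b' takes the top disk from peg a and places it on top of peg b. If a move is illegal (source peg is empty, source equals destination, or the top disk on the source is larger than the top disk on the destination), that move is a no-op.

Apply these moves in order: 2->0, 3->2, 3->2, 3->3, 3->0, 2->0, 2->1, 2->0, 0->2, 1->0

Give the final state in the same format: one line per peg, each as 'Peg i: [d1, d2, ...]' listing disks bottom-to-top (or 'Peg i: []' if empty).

After move 1 (2->0):
Peg 0: [2, 1]
Peg 1: [3]
Peg 2: []
Peg 3: [4]

After move 2 (3->2):
Peg 0: [2, 1]
Peg 1: [3]
Peg 2: [4]
Peg 3: []

After move 3 (3->2):
Peg 0: [2, 1]
Peg 1: [3]
Peg 2: [4]
Peg 3: []

After move 4 (3->3):
Peg 0: [2, 1]
Peg 1: [3]
Peg 2: [4]
Peg 3: []

After move 5 (3->0):
Peg 0: [2, 1]
Peg 1: [3]
Peg 2: [4]
Peg 3: []

After move 6 (2->0):
Peg 0: [2, 1]
Peg 1: [3]
Peg 2: [4]
Peg 3: []

After move 7 (2->1):
Peg 0: [2, 1]
Peg 1: [3]
Peg 2: [4]
Peg 3: []

After move 8 (2->0):
Peg 0: [2, 1]
Peg 1: [3]
Peg 2: [4]
Peg 3: []

After move 9 (0->2):
Peg 0: [2]
Peg 1: [3]
Peg 2: [4, 1]
Peg 3: []

After move 10 (1->0):
Peg 0: [2]
Peg 1: [3]
Peg 2: [4, 1]
Peg 3: []

Answer: Peg 0: [2]
Peg 1: [3]
Peg 2: [4, 1]
Peg 3: []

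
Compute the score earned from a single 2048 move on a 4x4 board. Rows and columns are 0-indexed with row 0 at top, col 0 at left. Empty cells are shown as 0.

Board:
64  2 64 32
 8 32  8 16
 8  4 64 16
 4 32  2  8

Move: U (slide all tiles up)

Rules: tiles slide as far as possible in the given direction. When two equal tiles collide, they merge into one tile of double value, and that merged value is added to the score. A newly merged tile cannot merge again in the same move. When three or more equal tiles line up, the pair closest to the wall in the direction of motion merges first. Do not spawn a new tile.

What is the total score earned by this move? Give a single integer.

Answer: 48

Derivation:
Slide up:
col 0: [64, 8, 8, 4] -> [64, 16, 4, 0]  score +16 (running 16)
col 1: [2, 32, 4, 32] -> [2, 32, 4, 32]  score +0 (running 16)
col 2: [64, 8, 64, 2] -> [64, 8, 64, 2]  score +0 (running 16)
col 3: [32, 16, 16, 8] -> [32, 32, 8, 0]  score +32 (running 48)
Board after move:
64  2 64 32
16 32  8 32
 4  4 64  8
 0 32  2  0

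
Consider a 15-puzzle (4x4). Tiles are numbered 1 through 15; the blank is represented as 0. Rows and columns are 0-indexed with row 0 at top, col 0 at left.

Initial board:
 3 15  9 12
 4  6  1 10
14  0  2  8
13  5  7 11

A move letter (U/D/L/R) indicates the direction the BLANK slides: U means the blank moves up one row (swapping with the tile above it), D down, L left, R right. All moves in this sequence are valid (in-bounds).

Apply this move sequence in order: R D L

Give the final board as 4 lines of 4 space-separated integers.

Answer:  3 15  9 12
 4  6  1 10
14  2  7  8
13  0  5 11

Derivation:
After move 1 (R):
 3 15  9 12
 4  6  1 10
14  2  0  8
13  5  7 11

After move 2 (D):
 3 15  9 12
 4  6  1 10
14  2  7  8
13  5  0 11

After move 3 (L):
 3 15  9 12
 4  6  1 10
14  2  7  8
13  0  5 11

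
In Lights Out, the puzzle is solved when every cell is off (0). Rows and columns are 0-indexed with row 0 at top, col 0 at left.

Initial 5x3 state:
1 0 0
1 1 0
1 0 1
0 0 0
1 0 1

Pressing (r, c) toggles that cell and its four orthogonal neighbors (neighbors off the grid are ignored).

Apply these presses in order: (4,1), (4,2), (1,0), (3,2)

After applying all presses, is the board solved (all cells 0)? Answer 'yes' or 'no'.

Answer: yes

Derivation:
After press 1 at (4,1):
1 0 0
1 1 0
1 0 1
0 1 0
0 1 0

After press 2 at (4,2):
1 0 0
1 1 0
1 0 1
0 1 1
0 0 1

After press 3 at (1,0):
0 0 0
0 0 0
0 0 1
0 1 1
0 0 1

After press 4 at (3,2):
0 0 0
0 0 0
0 0 0
0 0 0
0 0 0

Lights still on: 0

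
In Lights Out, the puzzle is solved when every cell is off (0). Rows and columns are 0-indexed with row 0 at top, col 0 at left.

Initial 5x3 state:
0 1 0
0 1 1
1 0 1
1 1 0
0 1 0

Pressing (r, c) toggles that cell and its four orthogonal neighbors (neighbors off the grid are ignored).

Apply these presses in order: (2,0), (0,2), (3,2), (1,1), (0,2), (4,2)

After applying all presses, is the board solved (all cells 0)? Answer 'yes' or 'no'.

Answer: yes

Derivation:
After press 1 at (2,0):
0 1 0
1 1 1
0 1 1
0 1 0
0 1 0

After press 2 at (0,2):
0 0 1
1 1 0
0 1 1
0 1 0
0 1 0

After press 3 at (3,2):
0 0 1
1 1 0
0 1 0
0 0 1
0 1 1

After press 4 at (1,1):
0 1 1
0 0 1
0 0 0
0 0 1
0 1 1

After press 5 at (0,2):
0 0 0
0 0 0
0 0 0
0 0 1
0 1 1

After press 6 at (4,2):
0 0 0
0 0 0
0 0 0
0 0 0
0 0 0

Lights still on: 0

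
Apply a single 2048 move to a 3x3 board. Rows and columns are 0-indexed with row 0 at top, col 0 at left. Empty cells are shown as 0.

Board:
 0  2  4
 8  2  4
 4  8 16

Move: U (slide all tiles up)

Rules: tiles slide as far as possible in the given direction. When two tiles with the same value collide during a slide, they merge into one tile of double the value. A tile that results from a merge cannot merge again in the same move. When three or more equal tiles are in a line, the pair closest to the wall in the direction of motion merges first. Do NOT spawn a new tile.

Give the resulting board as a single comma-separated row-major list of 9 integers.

Answer: 8, 4, 8, 4, 8, 16, 0, 0, 0

Derivation:
Slide up:
col 0: [0, 8, 4] -> [8, 4, 0]
col 1: [2, 2, 8] -> [4, 8, 0]
col 2: [4, 4, 16] -> [8, 16, 0]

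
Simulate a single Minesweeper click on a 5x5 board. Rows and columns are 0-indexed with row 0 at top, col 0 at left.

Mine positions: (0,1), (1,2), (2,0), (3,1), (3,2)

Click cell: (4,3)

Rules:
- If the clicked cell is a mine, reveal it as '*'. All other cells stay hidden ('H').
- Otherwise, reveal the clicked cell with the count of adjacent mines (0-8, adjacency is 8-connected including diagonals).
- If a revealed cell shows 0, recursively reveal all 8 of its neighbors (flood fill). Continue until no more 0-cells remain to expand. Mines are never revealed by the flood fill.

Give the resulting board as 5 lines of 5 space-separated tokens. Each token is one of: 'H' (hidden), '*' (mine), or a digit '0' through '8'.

H H H H H
H H H H H
H H H H H
H H H H H
H H H 1 H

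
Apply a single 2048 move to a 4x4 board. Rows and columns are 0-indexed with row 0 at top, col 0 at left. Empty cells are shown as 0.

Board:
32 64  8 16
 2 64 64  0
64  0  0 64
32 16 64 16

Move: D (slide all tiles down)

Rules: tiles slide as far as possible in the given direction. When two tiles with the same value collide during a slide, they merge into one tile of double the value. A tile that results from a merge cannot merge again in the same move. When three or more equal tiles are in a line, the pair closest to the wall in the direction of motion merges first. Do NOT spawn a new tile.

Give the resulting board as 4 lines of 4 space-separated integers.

Answer:  32   0   0   0
  2   0   0  16
 64 128   8  64
 32  16 128  16

Derivation:
Slide down:
col 0: [32, 2, 64, 32] -> [32, 2, 64, 32]
col 1: [64, 64, 0, 16] -> [0, 0, 128, 16]
col 2: [8, 64, 0, 64] -> [0, 0, 8, 128]
col 3: [16, 0, 64, 16] -> [0, 16, 64, 16]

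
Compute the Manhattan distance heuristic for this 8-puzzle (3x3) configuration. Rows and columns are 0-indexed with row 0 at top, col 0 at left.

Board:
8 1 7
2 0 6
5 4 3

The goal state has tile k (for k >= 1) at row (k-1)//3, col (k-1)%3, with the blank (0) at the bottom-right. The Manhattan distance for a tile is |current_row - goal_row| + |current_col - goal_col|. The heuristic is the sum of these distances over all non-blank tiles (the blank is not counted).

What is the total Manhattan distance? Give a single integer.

Tile 8: (0,0)->(2,1) = 3
Tile 1: (0,1)->(0,0) = 1
Tile 7: (0,2)->(2,0) = 4
Tile 2: (1,0)->(0,1) = 2
Tile 6: (1,2)->(1,2) = 0
Tile 5: (2,0)->(1,1) = 2
Tile 4: (2,1)->(1,0) = 2
Tile 3: (2,2)->(0,2) = 2
Sum: 3 + 1 + 4 + 2 + 0 + 2 + 2 + 2 = 16

Answer: 16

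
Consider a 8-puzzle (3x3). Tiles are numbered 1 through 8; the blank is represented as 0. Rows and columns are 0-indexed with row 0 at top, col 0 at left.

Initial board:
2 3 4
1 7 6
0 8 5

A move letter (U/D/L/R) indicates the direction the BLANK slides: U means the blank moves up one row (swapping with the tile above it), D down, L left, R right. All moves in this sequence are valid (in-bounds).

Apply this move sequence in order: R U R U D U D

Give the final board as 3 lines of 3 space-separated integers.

After move 1 (R):
2 3 4
1 7 6
8 0 5

After move 2 (U):
2 3 4
1 0 6
8 7 5

After move 3 (R):
2 3 4
1 6 0
8 7 5

After move 4 (U):
2 3 0
1 6 4
8 7 5

After move 5 (D):
2 3 4
1 6 0
8 7 5

After move 6 (U):
2 3 0
1 6 4
8 7 5

After move 7 (D):
2 3 4
1 6 0
8 7 5

Answer: 2 3 4
1 6 0
8 7 5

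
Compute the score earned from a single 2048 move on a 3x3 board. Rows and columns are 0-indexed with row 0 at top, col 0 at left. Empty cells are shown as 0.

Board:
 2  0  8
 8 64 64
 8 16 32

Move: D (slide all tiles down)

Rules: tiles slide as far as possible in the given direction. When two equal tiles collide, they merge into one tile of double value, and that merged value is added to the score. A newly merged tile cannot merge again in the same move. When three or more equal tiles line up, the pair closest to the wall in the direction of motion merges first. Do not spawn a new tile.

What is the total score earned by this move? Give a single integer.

Slide down:
col 0: [2, 8, 8] -> [0, 2, 16]  score +16 (running 16)
col 1: [0, 64, 16] -> [0, 64, 16]  score +0 (running 16)
col 2: [8, 64, 32] -> [8, 64, 32]  score +0 (running 16)
Board after move:
 0  0  8
 2 64 64
16 16 32

Answer: 16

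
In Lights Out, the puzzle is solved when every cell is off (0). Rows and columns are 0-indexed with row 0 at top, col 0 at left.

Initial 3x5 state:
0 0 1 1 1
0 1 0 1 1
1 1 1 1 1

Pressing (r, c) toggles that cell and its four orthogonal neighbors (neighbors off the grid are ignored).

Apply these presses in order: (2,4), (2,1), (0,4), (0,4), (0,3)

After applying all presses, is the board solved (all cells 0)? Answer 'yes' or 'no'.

After press 1 at (2,4):
0 0 1 1 1
0 1 0 1 0
1 1 1 0 0

After press 2 at (2,1):
0 0 1 1 1
0 0 0 1 0
0 0 0 0 0

After press 3 at (0,4):
0 0 1 0 0
0 0 0 1 1
0 0 0 0 0

After press 4 at (0,4):
0 0 1 1 1
0 0 0 1 0
0 0 0 0 0

After press 5 at (0,3):
0 0 0 0 0
0 0 0 0 0
0 0 0 0 0

Lights still on: 0

Answer: yes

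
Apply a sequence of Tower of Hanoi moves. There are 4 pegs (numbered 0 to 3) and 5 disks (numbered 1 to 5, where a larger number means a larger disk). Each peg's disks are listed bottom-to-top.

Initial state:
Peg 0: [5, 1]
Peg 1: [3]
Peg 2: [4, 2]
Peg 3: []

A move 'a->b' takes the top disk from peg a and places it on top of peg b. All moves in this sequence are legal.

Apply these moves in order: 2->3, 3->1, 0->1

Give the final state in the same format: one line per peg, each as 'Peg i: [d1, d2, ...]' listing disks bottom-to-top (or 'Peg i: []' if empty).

After move 1 (2->3):
Peg 0: [5, 1]
Peg 1: [3]
Peg 2: [4]
Peg 3: [2]

After move 2 (3->1):
Peg 0: [5, 1]
Peg 1: [3, 2]
Peg 2: [4]
Peg 3: []

After move 3 (0->1):
Peg 0: [5]
Peg 1: [3, 2, 1]
Peg 2: [4]
Peg 3: []

Answer: Peg 0: [5]
Peg 1: [3, 2, 1]
Peg 2: [4]
Peg 3: []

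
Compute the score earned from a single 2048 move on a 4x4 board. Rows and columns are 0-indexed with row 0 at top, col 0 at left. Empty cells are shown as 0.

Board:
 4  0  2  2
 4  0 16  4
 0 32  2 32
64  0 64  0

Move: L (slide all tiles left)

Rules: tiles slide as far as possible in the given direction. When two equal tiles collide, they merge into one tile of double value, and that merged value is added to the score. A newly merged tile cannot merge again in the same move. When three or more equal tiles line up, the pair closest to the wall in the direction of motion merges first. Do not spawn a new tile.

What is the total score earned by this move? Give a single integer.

Answer: 132

Derivation:
Slide left:
row 0: [4, 0, 2, 2] -> [4, 4, 0, 0]  score +4 (running 4)
row 1: [4, 0, 16, 4] -> [4, 16, 4, 0]  score +0 (running 4)
row 2: [0, 32, 2, 32] -> [32, 2, 32, 0]  score +0 (running 4)
row 3: [64, 0, 64, 0] -> [128, 0, 0, 0]  score +128 (running 132)
Board after move:
  4   4   0   0
  4  16   4   0
 32   2  32   0
128   0   0   0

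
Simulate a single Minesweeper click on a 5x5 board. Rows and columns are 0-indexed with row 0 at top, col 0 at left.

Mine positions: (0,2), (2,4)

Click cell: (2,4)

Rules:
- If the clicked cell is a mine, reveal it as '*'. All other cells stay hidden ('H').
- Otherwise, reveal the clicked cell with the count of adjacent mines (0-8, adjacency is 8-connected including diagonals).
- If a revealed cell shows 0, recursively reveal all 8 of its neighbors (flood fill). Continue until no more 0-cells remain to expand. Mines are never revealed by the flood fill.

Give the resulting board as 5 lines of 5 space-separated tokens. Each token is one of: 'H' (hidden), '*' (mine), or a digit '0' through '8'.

H H H H H
H H H H H
H H H H *
H H H H H
H H H H H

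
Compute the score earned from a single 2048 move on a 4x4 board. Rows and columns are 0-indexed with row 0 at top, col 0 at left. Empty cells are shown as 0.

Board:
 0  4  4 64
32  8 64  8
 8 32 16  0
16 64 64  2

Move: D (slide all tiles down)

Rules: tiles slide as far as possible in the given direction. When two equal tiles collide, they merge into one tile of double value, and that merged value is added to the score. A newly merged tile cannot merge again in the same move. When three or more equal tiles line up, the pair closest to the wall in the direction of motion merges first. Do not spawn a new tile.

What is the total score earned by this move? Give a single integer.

Answer: 0

Derivation:
Slide down:
col 0: [0, 32, 8, 16] -> [0, 32, 8, 16]  score +0 (running 0)
col 1: [4, 8, 32, 64] -> [4, 8, 32, 64]  score +0 (running 0)
col 2: [4, 64, 16, 64] -> [4, 64, 16, 64]  score +0 (running 0)
col 3: [64, 8, 0, 2] -> [0, 64, 8, 2]  score +0 (running 0)
Board after move:
 0  4  4  0
32  8 64 64
 8 32 16  8
16 64 64  2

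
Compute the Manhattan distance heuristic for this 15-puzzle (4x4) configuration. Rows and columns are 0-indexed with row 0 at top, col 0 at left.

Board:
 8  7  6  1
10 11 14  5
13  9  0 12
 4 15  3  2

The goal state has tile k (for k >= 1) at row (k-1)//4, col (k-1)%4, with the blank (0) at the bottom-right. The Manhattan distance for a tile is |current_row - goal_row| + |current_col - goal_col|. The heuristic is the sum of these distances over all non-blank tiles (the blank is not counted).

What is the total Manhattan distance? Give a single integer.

Tile 8: at (0,0), goal (1,3), distance |0-1|+|0-3| = 4
Tile 7: at (0,1), goal (1,2), distance |0-1|+|1-2| = 2
Tile 6: at (0,2), goal (1,1), distance |0-1|+|2-1| = 2
Tile 1: at (0,3), goal (0,0), distance |0-0|+|3-0| = 3
Tile 10: at (1,0), goal (2,1), distance |1-2|+|0-1| = 2
Tile 11: at (1,1), goal (2,2), distance |1-2|+|1-2| = 2
Tile 14: at (1,2), goal (3,1), distance |1-3|+|2-1| = 3
Tile 5: at (1,3), goal (1,0), distance |1-1|+|3-0| = 3
Tile 13: at (2,0), goal (3,0), distance |2-3|+|0-0| = 1
Tile 9: at (2,1), goal (2,0), distance |2-2|+|1-0| = 1
Tile 12: at (2,3), goal (2,3), distance |2-2|+|3-3| = 0
Tile 4: at (3,0), goal (0,3), distance |3-0|+|0-3| = 6
Tile 15: at (3,1), goal (3,2), distance |3-3|+|1-2| = 1
Tile 3: at (3,2), goal (0,2), distance |3-0|+|2-2| = 3
Tile 2: at (3,3), goal (0,1), distance |3-0|+|3-1| = 5
Sum: 4 + 2 + 2 + 3 + 2 + 2 + 3 + 3 + 1 + 1 + 0 + 6 + 1 + 3 + 5 = 38

Answer: 38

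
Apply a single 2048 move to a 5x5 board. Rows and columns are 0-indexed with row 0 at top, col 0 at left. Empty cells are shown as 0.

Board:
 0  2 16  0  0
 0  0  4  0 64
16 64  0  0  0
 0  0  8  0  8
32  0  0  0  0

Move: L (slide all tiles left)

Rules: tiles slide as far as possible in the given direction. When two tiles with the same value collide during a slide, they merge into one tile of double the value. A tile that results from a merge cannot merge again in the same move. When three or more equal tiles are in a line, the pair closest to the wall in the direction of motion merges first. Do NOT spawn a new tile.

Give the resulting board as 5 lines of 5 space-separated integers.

Answer:  2 16  0  0  0
 4 64  0  0  0
16 64  0  0  0
16  0  0  0  0
32  0  0  0  0

Derivation:
Slide left:
row 0: [0, 2, 16, 0, 0] -> [2, 16, 0, 0, 0]
row 1: [0, 0, 4, 0, 64] -> [4, 64, 0, 0, 0]
row 2: [16, 64, 0, 0, 0] -> [16, 64, 0, 0, 0]
row 3: [0, 0, 8, 0, 8] -> [16, 0, 0, 0, 0]
row 4: [32, 0, 0, 0, 0] -> [32, 0, 0, 0, 0]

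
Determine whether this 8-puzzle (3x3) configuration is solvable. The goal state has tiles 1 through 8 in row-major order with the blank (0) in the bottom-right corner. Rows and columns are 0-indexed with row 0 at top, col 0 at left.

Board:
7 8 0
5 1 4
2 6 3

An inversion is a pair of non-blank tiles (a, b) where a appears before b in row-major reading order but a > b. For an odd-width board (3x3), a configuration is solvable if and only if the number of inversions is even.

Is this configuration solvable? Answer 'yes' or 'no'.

Answer: no

Derivation:
Inversions (pairs i<j in row-major order where tile[i] > tile[j] > 0): 19
19 is odd, so the puzzle is not solvable.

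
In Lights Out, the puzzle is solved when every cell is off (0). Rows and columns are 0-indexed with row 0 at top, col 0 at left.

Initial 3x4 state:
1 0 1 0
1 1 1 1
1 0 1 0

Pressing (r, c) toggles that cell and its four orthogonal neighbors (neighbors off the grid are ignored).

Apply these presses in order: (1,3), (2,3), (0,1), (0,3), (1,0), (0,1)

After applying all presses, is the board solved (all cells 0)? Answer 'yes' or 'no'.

After press 1 at (1,3):
1 0 1 1
1 1 0 0
1 0 1 1

After press 2 at (2,3):
1 0 1 1
1 1 0 1
1 0 0 0

After press 3 at (0,1):
0 1 0 1
1 0 0 1
1 0 0 0

After press 4 at (0,3):
0 1 1 0
1 0 0 0
1 0 0 0

After press 5 at (1,0):
1 1 1 0
0 1 0 0
0 0 0 0

After press 6 at (0,1):
0 0 0 0
0 0 0 0
0 0 0 0

Lights still on: 0

Answer: yes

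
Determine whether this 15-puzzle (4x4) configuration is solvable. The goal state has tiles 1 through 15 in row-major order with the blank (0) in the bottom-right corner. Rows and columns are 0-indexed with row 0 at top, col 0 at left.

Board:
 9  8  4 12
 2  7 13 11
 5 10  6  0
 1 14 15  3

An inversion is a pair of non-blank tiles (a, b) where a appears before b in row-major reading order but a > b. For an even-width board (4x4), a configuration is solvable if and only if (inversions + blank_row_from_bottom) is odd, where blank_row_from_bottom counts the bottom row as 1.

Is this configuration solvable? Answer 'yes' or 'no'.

Answer: yes

Derivation:
Inversions: 51
Blank is in row 2 (0-indexed from top), which is row 2 counting from the bottom (bottom = 1).
51 + 2 = 53, which is odd, so the puzzle is solvable.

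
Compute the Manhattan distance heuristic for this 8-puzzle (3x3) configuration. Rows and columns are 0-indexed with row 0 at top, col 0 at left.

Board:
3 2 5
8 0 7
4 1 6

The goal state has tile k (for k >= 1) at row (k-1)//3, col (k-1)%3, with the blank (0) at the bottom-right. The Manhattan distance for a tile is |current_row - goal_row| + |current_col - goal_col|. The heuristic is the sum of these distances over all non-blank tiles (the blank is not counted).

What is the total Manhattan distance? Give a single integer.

Answer: 14

Derivation:
Tile 3: at (0,0), goal (0,2), distance |0-0|+|0-2| = 2
Tile 2: at (0,1), goal (0,1), distance |0-0|+|1-1| = 0
Tile 5: at (0,2), goal (1,1), distance |0-1|+|2-1| = 2
Tile 8: at (1,0), goal (2,1), distance |1-2|+|0-1| = 2
Tile 7: at (1,2), goal (2,0), distance |1-2|+|2-0| = 3
Tile 4: at (2,0), goal (1,0), distance |2-1|+|0-0| = 1
Tile 1: at (2,1), goal (0,0), distance |2-0|+|1-0| = 3
Tile 6: at (2,2), goal (1,2), distance |2-1|+|2-2| = 1
Sum: 2 + 0 + 2 + 2 + 3 + 1 + 3 + 1 = 14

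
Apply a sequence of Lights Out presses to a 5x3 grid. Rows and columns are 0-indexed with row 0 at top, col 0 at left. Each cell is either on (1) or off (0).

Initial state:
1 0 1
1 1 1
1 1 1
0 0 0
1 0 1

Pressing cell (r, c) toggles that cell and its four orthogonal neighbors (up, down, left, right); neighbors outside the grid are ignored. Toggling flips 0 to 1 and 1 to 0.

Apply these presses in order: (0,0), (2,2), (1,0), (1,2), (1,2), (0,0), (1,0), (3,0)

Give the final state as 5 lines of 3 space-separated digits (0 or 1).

Answer: 1 0 1
1 1 0
0 0 0
1 1 1
0 0 1

Derivation:
After press 1 at (0,0):
0 1 1
0 1 1
1 1 1
0 0 0
1 0 1

After press 2 at (2,2):
0 1 1
0 1 0
1 0 0
0 0 1
1 0 1

After press 3 at (1,0):
1 1 1
1 0 0
0 0 0
0 0 1
1 0 1

After press 4 at (1,2):
1 1 0
1 1 1
0 0 1
0 0 1
1 0 1

After press 5 at (1,2):
1 1 1
1 0 0
0 0 0
0 0 1
1 0 1

After press 6 at (0,0):
0 0 1
0 0 0
0 0 0
0 0 1
1 0 1

After press 7 at (1,0):
1 0 1
1 1 0
1 0 0
0 0 1
1 0 1

After press 8 at (3,0):
1 0 1
1 1 0
0 0 0
1 1 1
0 0 1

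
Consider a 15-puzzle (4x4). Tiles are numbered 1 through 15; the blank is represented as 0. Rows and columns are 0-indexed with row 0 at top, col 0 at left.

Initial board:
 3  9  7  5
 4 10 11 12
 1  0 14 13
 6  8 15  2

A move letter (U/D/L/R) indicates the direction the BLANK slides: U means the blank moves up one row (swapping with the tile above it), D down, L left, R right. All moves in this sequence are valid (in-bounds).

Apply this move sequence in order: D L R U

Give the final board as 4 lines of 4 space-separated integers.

After move 1 (D):
 3  9  7  5
 4 10 11 12
 1  8 14 13
 6  0 15  2

After move 2 (L):
 3  9  7  5
 4 10 11 12
 1  8 14 13
 0  6 15  2

After move 3 (R):
 3  9  7  5
 4 10 11 12
 1  8 14 13
 6  0 15  2

After move 4 (U):
 3  9  7  5
 4 10 11 12
 1  0 14 13
 6  8 15  2

Answer:  3  9  7  5
 4 10 11 12
 1  0 14 13
 6  8 15  2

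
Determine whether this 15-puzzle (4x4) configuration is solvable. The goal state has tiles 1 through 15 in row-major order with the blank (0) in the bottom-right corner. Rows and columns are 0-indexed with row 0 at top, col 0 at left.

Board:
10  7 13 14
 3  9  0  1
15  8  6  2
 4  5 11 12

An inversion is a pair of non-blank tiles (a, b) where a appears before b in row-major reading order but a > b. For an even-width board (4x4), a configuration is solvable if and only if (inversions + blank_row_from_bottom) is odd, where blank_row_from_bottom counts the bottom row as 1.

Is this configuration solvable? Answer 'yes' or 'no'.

Answer: no

Derivation:
Inversions: 57
Blank is in row 1 (0-indexed from top), which is row 3 counting from the bottom (bottom = 1).
57 + 3 = 60, which is even, so the puzzle is not solvable.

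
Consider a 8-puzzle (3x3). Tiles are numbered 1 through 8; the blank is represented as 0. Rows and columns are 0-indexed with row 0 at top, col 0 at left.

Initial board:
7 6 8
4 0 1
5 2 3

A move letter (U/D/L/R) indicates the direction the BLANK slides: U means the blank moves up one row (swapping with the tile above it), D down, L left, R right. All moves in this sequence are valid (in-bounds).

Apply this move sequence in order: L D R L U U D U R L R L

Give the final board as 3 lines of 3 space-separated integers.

Answer: 0 6 8
7 4 1
5 2 3

Derivation:
After move 1 (L):
7 6 8
0 4 1
5 2 3

After move 2 (D):
7 6 8
5 4 1
0 2 3

After move 3 (R):
7 6 8
5 4 1
2 0 3

After move 4 (L):
7 6 8
5 4 1
0 2 3

After move 5 (U):
7 6 8
0 4 1
5 2 3

After move 6 (U):
0 6 8
7 4 1
5 2 3

After move 7 (D):
7 6 8
0 4 1
5 2 3

After move 8 (U):
0 6 8
7 4 1
5 2 3

After move 9 (R):
6 0 8
7 4 1
5 2 3

After move 10 (L):
0 6 8
7 4 1
5 2 3

After move 11 (R):
6 0 8
7 4 1
5 2 3

After move 12 (L):
0 6 8
7 4 1
5 2 3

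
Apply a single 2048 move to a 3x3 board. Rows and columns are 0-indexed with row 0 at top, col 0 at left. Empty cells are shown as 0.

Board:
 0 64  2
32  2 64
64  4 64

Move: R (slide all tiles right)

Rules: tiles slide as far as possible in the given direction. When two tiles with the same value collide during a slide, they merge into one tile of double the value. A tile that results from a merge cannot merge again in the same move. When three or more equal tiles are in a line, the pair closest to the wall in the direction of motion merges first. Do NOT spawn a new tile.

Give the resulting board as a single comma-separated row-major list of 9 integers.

Slide right:
row 0: [0, 64, 2] -> [0, 64, 2]
row 1: [32, 2, 64] -> [32, 2, 64]
row 2: [64, 4, 64] -> [64, 4, 64]

Answer: 0, 64, 2, 32, 2, 64, 64, 4, 64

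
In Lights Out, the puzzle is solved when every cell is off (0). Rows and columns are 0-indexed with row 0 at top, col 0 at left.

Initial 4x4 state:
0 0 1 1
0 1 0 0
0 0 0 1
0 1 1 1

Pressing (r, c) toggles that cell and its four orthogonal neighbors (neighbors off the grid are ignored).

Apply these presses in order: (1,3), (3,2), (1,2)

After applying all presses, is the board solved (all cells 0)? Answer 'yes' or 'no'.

After press 1 at (1,3):
0 0 1 0
0 1 1 1
0 0 0 0
0 1 1 1

After press 2 at (3,2):
0 0 1 0
0 1 1 1
0 0 1 0
0 0 0 0

After press 3 at (1,2):
0 0 0 0
0 0 0 0
0 0 0 0
0 0 0 0

Lights still on: 0

Answer: yes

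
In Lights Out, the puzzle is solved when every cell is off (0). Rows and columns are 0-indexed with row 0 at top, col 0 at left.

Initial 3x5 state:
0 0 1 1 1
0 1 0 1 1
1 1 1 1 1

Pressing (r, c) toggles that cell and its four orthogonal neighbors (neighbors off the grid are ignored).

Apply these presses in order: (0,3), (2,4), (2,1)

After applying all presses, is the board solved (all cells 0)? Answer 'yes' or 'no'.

Answer: yes

Derivation:
After press 1 at (0,3):
0 0 0 0 0
0 1 0 0 1
1 1 1 1 1

After press 2 at (2,4):
0 0 0 0 0
0 1 0 0 0
1 1 1 0 0

After press 3 at (2,1):
0 0 0 0 0
0 0 0 0 0
0 0 0 0 0

Lights still on: 0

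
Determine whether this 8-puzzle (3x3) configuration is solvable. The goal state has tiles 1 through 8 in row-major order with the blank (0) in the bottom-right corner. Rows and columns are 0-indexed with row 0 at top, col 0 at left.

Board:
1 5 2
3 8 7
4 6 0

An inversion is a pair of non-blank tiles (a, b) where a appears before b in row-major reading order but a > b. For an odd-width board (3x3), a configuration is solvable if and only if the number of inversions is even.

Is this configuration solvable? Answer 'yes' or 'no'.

Inversions (pairs i<j in row-major order where tile[i] > tile[j] > 0): 8
8 is even, so the puzzle is solvable.

Answer: yes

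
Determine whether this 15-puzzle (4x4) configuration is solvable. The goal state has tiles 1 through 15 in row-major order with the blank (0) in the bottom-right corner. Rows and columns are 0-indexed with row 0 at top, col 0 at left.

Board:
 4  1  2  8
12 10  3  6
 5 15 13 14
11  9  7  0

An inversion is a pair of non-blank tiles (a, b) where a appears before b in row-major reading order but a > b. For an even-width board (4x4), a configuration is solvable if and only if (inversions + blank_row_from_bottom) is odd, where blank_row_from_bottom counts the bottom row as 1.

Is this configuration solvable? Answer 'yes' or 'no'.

Answer: yes

Derivation:
Inversions: 34
Blank is in row 3 (0-indexed from top), which is row 1 counting from the bottom (bottom = 1).
34 + 1 = 35, which is odd, so the puzzle is solvable.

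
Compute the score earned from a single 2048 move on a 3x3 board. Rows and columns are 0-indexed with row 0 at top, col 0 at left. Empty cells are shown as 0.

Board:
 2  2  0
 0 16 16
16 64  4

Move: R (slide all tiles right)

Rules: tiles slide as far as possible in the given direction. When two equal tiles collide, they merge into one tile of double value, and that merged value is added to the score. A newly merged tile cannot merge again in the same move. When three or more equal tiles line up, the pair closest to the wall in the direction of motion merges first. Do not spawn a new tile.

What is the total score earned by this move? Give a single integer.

Slide right:
row 0: [2, 2, 0] -> [0, 0, 4]  score +4 (running 4)
row 1: [0, 16, 16] -> [0, 0, 32]  score +32 (running 36)
row 2: [16, 64, 4] -> [16, 64, 4]  score +0 (running 36)
Board after move:
 0  0  4
 0  0 32
16 64  4

Answer: 36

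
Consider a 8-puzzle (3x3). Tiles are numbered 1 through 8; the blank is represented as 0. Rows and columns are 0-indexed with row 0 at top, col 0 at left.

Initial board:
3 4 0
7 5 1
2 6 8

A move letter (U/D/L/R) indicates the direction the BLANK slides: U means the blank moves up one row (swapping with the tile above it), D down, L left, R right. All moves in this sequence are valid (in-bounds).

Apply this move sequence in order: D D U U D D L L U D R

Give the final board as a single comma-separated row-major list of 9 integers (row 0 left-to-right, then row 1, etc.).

Answer: 3, 4, 1, 7, 5, 8, 2, 0, 6

Derivation:
After move 1 (D):
3 4 1
7 5 0
2 6 8

After move 2 (D):
3 4 1
7 5 8
2 6 0

After move 3 (U):
3 4 1
7 5 0
2 6 8

After move 4 (U):
3 4 0
7 5 1
2 6 8

After move 5 (D):
3 4 1
7 5 0
2 6 8

After move 6 (D):
3 4 1
7 5 8
2 6 0

After move 7 (L):
3 4 1
7 5 8
2 0 6

After move 8 (L):
3 4 1
7 5 8
0 2 6

After move 9 (U):
3 4 1
0 5 8
7 2 6

After move 10 (D):
3 4 1
7 5 8
0 2 6

After move 11 (R):
3 4 1
7 5 8
2 0 6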